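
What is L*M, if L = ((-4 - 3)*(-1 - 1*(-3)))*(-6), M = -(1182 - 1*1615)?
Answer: 36372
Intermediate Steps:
M = 433 (M = -(1182 - 1615) = -1*(-433) = 433)
L = 84 (L = -7*(-1 + 3)*(-6) = -7*2*(-6) = -14*(-6) = 84)
L*M = 84*433 = 36372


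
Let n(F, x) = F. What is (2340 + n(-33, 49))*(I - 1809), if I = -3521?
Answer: -12296310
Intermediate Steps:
(2340 + n(-33, 49))*(I - 1809) = (2340 - 33)*(-3521 - 1809) = 2307*(-5330) = -12296310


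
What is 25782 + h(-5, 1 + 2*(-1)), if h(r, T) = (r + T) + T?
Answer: 25775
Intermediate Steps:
h(r, T) = r + 2*T (h(r, T) = (T + r) + T = r + 2*T)
25782 + h(-5, 1 + 2*(-1)) = 25782 + (-5 + 2*(1 + 2*(-1))) = 25782 + (-5 + 2*(1 - 2)) = 25782 + (-5 + 2*(-1)) = 25782 + (-5 - 2) = 25782 - 7 = 25775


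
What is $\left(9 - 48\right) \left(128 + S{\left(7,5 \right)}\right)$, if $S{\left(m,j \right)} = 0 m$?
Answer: $-4992$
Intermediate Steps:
$S{\left(m,j \right)} = 0$
$\left(9 - 48\right) \left(128 + S{\left(7,5 \right)}\right) = \left(9 - 48\right) \left(128 + 0\right) = \left(9 - 48\right) 128 = \left(-39\right) 128 = -4992$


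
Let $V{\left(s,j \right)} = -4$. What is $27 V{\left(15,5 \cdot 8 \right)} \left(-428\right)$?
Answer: $46224$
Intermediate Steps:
$27 V{\left(15,5 \cdot 8 \right)} \left(-428\right) = 27 \left(-4\right) \left(-428\right) = \left(-108\right) \left(-428\right) = 46224$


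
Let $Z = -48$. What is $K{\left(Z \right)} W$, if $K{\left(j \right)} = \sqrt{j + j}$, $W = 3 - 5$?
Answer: $- 8 i \sqrt{6} \approx - 19.596 i$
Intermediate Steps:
$W = -2$
$K{\left(j \right)} = \sqrt{2} \sqrt{j}$ ($K{\left(j \right)} = \sqrt{2 j} = \sqrt{2} \sqrt{j}$)
$K{\left(Z \right)} W = \sqrt{2} \sqrt{-48} \left(-2\right) = \sqrt{2} \cdot 4 i \sqrt{3} \left(-2\right) = 4 i \sqrt{6} \left(-2\right) = - 8 i \sqrt{6}$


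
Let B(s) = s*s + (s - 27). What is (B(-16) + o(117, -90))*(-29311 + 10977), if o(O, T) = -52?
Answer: -2951774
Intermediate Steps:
B(s) = -27 + s + s² (B(s) = s² + (-27 + s) = -27 + s + s²)
(B(-16) + o(117, -90))*(-29311 + 10977) = ((-27 - 16 + (-16)²) - 52)*(-29311 + 10977) = ((-27 - 16 + 256) - 52)*(-18334) = (213 - 52)*(-18334) = 161*(-18334) = -2951774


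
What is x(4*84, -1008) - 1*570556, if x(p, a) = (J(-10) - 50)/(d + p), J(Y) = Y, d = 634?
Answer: -55343938/97 ≈ -5.7056e+5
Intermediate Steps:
x(p, a) = -60/(634 + p) (x(p, a) = (-10 - 50)/(634 + p) = -60/(634 + p))
x(4*84, -1008) - 1*570556 = -60/(634 + 4*84) - 1*570556 = -60/(634 + 336) - 570556 = -60/970 - 570556 = -60*1/970 - 570556 = -6/97 - 570556 = -55343938/97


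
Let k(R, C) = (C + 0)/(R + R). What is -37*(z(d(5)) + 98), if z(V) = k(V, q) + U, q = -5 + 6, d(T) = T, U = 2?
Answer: -37037/10 ≈ -3703.7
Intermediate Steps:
q = 1
k(R, C) = C/(2*R) (k(R, C) = C/((2*R)) = C*(1/(2*R)) = C/(2*R))
z(V) = 2 + 1/(2*V) (z(V) = (1/2)*1/V + 2 = 1/(2*V) + 2 = 2 + 1/(2*V))
-37*(z(d(5)) + 98) = -37*((2 + (1/2)/5) + 98) = -37*((2 + (1/2)*(1/5)) + 98) = -37*((2 + 1/10) + 98) = -37*(21/10 + 98) = -37*1001/10 = -37037/10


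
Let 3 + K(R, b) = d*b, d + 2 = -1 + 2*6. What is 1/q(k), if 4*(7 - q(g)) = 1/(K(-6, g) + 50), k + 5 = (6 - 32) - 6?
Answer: 1144/8009 ≈ 0.14284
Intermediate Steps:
d = 9 (d = -2 + (-1 + 2*6) = -2 + (-1 + 12) = -2 + 11 = 9)
K(R, b) = -3 + 9*b
k = -37 (k = -5 + ((6 - 32) - 6) = -5 + (-26 - 6) = -5 - 32 = -37)
q(g) = 7 - 1/(4*(47 + 9*g)) (q(g) = 7 - 1/(4*((-3 + 9*g) + 50)) = 7 - 1/(4*(47 + 9*g)))
1/q(k) = 1/((1315 + 252*(-37))/(4*(47 + 9*(-37)))) = 1/((1315 - 9324)/(4*(47 - 333))) = 1/((¼)*(-8009)/(-286)) = 1/((¼)*(-1/286)*(-8009)) = 1/(8009/1144) = 1144/8009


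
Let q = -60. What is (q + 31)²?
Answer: 841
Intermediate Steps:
(q + 31)² = (-60 + 31)² = (-29)² = 841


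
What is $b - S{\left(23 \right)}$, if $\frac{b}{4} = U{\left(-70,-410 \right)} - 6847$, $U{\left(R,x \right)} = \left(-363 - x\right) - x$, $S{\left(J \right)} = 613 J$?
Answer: $-39659$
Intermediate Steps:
$U{\left(R,x \right)} = -363 - 2 x$
$b = -25560$ ($b = 4 \left(\left(-363 - -820\right) - 6847\right) = 4 \left(\left(-363 + 820\right) - 6847\right) = 4 \left(457 - 6847\right) = 4 \left(-6390\right) = -25560$)
$b - S{\left(23 \right)} = -25560 - 613 \cdot 23 = -25560 - 14099 = -39659$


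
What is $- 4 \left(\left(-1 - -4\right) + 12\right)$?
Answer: $-60$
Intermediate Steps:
$- 4 \left(\left(-1 - -4\right) + 12\right) = - 4 \left(\left(-1 + 4\right) + 12\right) = - 4 \left(3 + 12\right) = \left(-4\right) 15 = -60$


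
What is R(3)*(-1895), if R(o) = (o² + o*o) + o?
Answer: -39795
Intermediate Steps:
R(o) = o + 2*o² (R(o) = (o² + o²) + o = 2*o² + o = o + 2*o²)
R(3)*(-1895) = (3*(1 + 2*3))*(-1895) = (3*(1 + 6))*(-1895) = (3*7)*(-1895) = 21*(-1895) = -39795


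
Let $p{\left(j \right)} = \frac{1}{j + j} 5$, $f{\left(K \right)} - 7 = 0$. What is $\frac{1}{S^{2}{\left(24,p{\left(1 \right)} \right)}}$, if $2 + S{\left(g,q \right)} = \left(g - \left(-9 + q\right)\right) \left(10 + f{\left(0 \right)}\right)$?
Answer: $\frac{4}{1067089} \approx 3.7485 \cdot 10^{-6}$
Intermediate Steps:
$f{\left(K \right)} = 7$ ($f{\left(K \right)} = 7 + 0 = 7$)
$p{\left(j \right)} = \frac{5}{2 j}$ ($p{\left(j \right)} = \frac{1}{2 j} 5 = \frac{5}{2 j}$)
$S{\left(g,q \right)} = 151 - 17 q + 17 g$ ($S{\left(g,q \right)} = -2 + \left(g - \left(-9 + q\right)\right) \left(10 + 7\right) = -2 + \left(9 + g - q\right) 17 = -2 + \left(153 - 17 q + 17 g\right) = 151 - 17 q + 17 g$)
$\frac{1}{S^{2}{\left(24,p{\left(1 \right)} \right)}} = \frac{1}{\left(151 - 17 \frac{5}{2 \cdot 1} + 17 \cdot 24\right)^{2}} = \frac{1}{\left(151 - 17 \cdot \frac{5}{2} \cdot 1 + 408\right)^{2}} = \frac{1}{\left(151 - \frac{85}{2} + 408\right)^{2}} = \frac{1}{\left(\frac{1033}{2}\right)^{2}} = \frac{1}{\frac{1067089}{4}} = \frac{4}{1067089}$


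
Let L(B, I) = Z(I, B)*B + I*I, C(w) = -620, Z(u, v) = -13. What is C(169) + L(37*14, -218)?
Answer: 40170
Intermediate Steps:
L(B, I) = I² - 13*B (L(B, I) = -13*B + I*I = -13*B + I² = I² - 13*B)
C(169) + L(37*14, -218) = -620 + ((-218)² - 481*14) = -620 + (47524 - 13*518) = -620 + (47524 - 6734) = -620 + 40790 = 40170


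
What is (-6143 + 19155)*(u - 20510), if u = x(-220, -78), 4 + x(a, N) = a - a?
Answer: -266928168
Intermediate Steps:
x(a, N) = -4 (x(a, N) = -4 + (a - a) = -4 + 0 = -4)
u = -4
(-6143 + 19155)*(u - 20510) = (-6143 + 19155)*(-4 - 20510) = 13012*(-20514) = -266928168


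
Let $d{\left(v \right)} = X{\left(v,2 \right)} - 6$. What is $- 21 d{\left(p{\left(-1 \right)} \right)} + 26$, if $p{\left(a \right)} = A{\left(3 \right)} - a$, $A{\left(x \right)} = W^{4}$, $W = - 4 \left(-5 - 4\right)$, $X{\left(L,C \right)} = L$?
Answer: $-35271805$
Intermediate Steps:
$W = 36$ ($W = \left(-4\right) \left(-9\right) = 36$)
$A{\left(x \right)} = 1679616$ ($A{\left(x \right)} = 36^{4} = 1679616$)
$p{\left(a \right)} = 1679616 - a$
$d{\left(v \right)} = -6 + v$ ($d{\left(v \right)} = v - 6 = -6 + v$)
$- 21 d{\left(p{\left(-1 \right)} \right)} + 26 = - 21 \left(-6 + \left(1679616 - -1\right)\right) + 26 = - 21 \left(-6 + \left(1679616 + 1\right)\right) + 26 = - 21 \left(-6 + 1679617\right) + 26 = \left(-21\right) 1679611 + 26 = -35271831 + 26 = -35271805$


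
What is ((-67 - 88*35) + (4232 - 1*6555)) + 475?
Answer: -4995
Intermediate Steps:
((-67 - 88*35) + (4232 - 1*6555)) + 475 = ((-67 - 3080) + (4232 - 6555)) + 475 = (-3147 - 2323) + 475 = -5470 + 475 = -4995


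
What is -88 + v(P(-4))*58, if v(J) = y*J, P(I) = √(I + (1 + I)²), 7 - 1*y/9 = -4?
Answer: -88 + 5742*√5 ≈ 12752.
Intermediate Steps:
y = 99 (y = 63 - 9*(-4) = 63 + 36 = 99)
v(J) = 99*J
-88 + v(P(-4))*58 = -88 + (99*√(-4 + (1 - 4)²))*58 = -88 + (99*√(-4 + (-3)²))*58 = -88 + (99*√(-4 + 9))*58 = -88 + (99*√5)*58 = -88 + 5742*√5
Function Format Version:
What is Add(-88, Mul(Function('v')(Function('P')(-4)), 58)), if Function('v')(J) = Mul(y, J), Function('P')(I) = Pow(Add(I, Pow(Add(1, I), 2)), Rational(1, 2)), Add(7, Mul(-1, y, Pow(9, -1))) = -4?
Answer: Add(-88, Mul(5742, Pow(5, Rational(1, 2)))) ≈ 12752.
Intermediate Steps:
y = 99 (y = Add(63, Mul(-9, -4)) = Add(63, 36) = 99)
Function('v')(J) = Mul(99, J)
Add(-88, Mul(Function('v')(Function('P')(-4)), 58)) = Add(-88, Mul(Mul(99, Pow(Add(-4, Pow(Add(1, -4), 2)), Rational(1, 2))), 58)) = Add(-88, Mul(Mul(99, Pow(Add(-4, Pow(-3, 2)), Rational(1, 2))), 58)) = Add(-88, Mul(Mul(99, Pow(Add(-4, 9), Rational(1, 2))), 58)) = Add(-88, Mul(Mul(99, Pow(5, Rational(1, 2))), 58)) = Add(-88, Mul(5742, Pow(5, Rational(1, 2))))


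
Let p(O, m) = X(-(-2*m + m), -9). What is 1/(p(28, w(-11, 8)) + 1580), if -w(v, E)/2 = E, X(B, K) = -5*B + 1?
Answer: 1/1661 ≈ 0.00060205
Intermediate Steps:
X(B, K) = 1 - 5*B
w(v, E) = -2*E
p(O, m) = 1 - 5*m (p(O, m) = 1 - (-5)*(-2*m + m) = 1 - (-5)*(-m) = 1 - 5*m)
1/(p(28, w(-11, 8)) + 1580) = 1/((1 - (-10)*8) + 1580) = 1/((1 - 5*(-16)) + 1580) = 1/((1 + 80) + 1580) = 1/(81 + 1580) = 1/1661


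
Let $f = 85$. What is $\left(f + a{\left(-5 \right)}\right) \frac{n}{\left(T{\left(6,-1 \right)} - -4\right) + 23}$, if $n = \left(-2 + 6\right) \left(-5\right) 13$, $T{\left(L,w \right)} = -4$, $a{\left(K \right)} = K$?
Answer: $- \frac{20800}{23} \approx -904.35$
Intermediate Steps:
$n = -260$ ($n = 4 \left(-5\right) 13 = \left(-20\right) 13 = -260$)
$\left(f + a{\left(-5 \right)}\right) \frac{n}{\left(T{\left(6,-1 \right)} - -4\right) + 23} = \left(85 - 5\right) \left(- \frac{260}{\left(-4 - -4\right) + 23}\right) = 80 \left(- \frac{260}{\left(-4 + 4\right) + 23}\right) = 80 \left(- \frac{260}{0 + 23}\right) = 80 \left(- \frac{260}{23}\right) = - \frac{20800}{23}$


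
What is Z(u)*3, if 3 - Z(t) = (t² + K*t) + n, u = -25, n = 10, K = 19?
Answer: -471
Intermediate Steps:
Z(t) = -7 - t² - 19*t (Z(t) = 3 - ((t² + 19*t) + 10) = 3 - (10 + t² + 19*t) = 3 + (-10 - t² - 19*t) = -7 - t² - 19*t)
Z(u)*3 = (-7 - 1*(-25)² - 19*(-25))*3 = (-7 - 1*625 + 475)*3 = (-7 - 625 + 475)*3 = -157*3 = -471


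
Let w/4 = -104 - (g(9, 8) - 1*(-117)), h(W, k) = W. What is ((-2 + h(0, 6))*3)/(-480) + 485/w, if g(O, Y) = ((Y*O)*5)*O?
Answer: -6239/276880 ≈ -0.022533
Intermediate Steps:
g(O, Y) = 5*Y*O² (g(O, Y) = ((O*Y)*5)*O = (5*O*Y)*O = 5*Y*O²)
w = -13844 (w = 4*(-104 - (5*8*9² - 1*(-117))) = 4*(-104 - (5*8*81 + 117)) = 4*(-104 - (3240 + 117)) = 4*(-104 - 1*3357) = 4*(-104 - 3357) = 4*(-3461) = -13844)
((-2 + h(0, 6))*3)/(-480) + 485/w = ((-2 + 0)*3)/(-480) + 485/(-13844) = -2*3*(-1/480) + 485*(-1/13844) = -6*(-1/480) - 485/13844 = 1/80 - 485/13844 = -6239/276880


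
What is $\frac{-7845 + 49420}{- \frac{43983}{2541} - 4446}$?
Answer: $- \frac{35214025}{3780423} \approx -9.3148$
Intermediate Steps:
$\frac{-7845 + 49420}{- \frac{43983}{2541} - 4446} = \frac{41575}{\left(-43983\right) \frac{1}{2541} - 4446} = \frac{41575}{- \frac{14661}{847} - 4446} = \frac{41575}{- \frac{3780423}{847}} = 41575 \left(- \frac{847}{3780423}\right) = - \frac{35214025}{3780423}$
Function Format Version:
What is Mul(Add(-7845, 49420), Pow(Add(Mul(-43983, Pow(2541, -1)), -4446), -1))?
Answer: Rational(-35214025, 3780423) ≈ -9.3148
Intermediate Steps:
Mul(Add(-7845, 49420), Pow(Add(Mul(-43983, Pow(2541, -1)), -4446), -1)) = Mul(41575, Pow(Add(Mul(-43983, Rational(1, 2541)), -4446), -1)) = Mul(41575, Pow(Add(Rational(-14661, 847), -4446), -1)) = Mul(41575, Pow(Rational(-3780423, 847), -1)) = Mul(41575, Rational(-847, 3780423)) = Rational(-35214025, 3780423)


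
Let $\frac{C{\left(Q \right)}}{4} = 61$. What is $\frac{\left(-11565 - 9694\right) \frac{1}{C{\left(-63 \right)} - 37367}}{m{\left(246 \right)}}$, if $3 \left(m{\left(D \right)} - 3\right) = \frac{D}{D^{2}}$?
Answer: $\frac{15689142}{82227445} \approx 0.1908$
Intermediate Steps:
$C{\left(Q \right)} = 244$ ($C{\left(Q \right)} = 4 \cdot 61 = 244$)
$m{\left(D \right)} = 3 + \frac{1}{3 D}$ ($m{\left(D \right)} = 3 + \frac{D \frac{1}{D^{2}}}{3} = 3 + \frac{1}{3 D}$)
$\frac{\left(-11565 - 9694\right) \frac{1}{C{\left(-63 \right)} - 37367}}{m{\left(246 \right)}} = \frac{\left(-11565 - 9694\right) \frac{1}{244 - 37367}}{3 + \frac{1}{3 \cdot 246}} = \frac{\left(-21259\right) \frac{1}{-37123}}{3 + \frac{1}{3} \cdot \frac{1}{246}} = \frac{\left(-21259\right) \left(- \frac{1}{37123}\right)}{3 + \frac{1}{738}} = \frac{21259}{37123 \cdot \frac{2215}{738}} = \frac{21259}{37123} \cdot \frac{738}{2215} = \frac{15689142}{82227445}$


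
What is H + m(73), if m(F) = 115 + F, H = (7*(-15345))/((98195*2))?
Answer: 7362781/39278 ≈ 187.45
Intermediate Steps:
H = -21483/39278 (H = -107415/196390 = -107415*1/196390 = -21483/39278 ≈ -0.54695)
H + m(73) = -21483/39278 + (115 + 73) = -21483/39278 + 188 = 7362781/39278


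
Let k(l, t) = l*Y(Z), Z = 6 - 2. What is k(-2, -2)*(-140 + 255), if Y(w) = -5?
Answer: 1150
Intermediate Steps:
Z = 4
k(l, t) = -5*l (k(l, t) = l*(-5) = -5*l)
k(-2, -2)*(-140 + 255) = (-5*(-2))*(-140 + 255) = 10*115 = 1150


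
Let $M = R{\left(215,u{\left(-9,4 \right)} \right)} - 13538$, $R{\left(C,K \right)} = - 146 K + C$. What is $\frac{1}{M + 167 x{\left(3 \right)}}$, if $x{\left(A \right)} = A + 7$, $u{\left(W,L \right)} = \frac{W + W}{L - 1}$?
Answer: $- \frac{1}{10777} \approx -9.279 \cdot 10^{-5}$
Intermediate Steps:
$u{\left(W,L \right)} = \frac{2 W}{-1 + L}$
$R{\left(C,K \right)} = C - 146 K$
$x{\left(A \right)} = 7 + A$
$M = -12447$ ($M = \left(215 - 146 \cdot 2 \left(-9\right) \frac{1}{-1 + 4}\right) - 13538 = \left(215 - 146 \cdot 2 \left(-9\right) \frac{1}{3}\right) - 13538 = \left(215 - -876\right) - 13538 = \left(215 + 876\right) - 13538 = 1091 - 13538 = -12447$)
$\frac{1}{M + 167 x{\left(3 \right)}} = \frac{1}{-12447 + 167 \left(7 + 3\right)} = \frac{1}{-12447 + 167 \cdot 10} = \frac{1}{-12447 + 1670} = \frac{1}{-10777} = - \frac{1}{10777}$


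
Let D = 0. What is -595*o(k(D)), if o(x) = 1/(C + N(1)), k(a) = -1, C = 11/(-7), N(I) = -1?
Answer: 4165/18 ≈ 231.39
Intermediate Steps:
C = -11/7 (C = 11*(-⅐) = -11/7 ≈ -1.5714)
o(x) = -7/18 (o(x) = 1/(-11/7 - 1) = 1/(-18/7) = -7/18)
-595*o(k(D)) = -595*(-7/18) = 4165/18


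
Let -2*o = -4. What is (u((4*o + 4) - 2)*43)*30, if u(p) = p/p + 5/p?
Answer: 1935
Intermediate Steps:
o = 2 (o = -½*(-4) = 2)
u(p) = 1 + 5/p
(u((4*o + 4) - 2)*43)*30 = (((5 + ((4*2 + 4) - 2))/((4*2 + 4) - 2))*43)*30 = (((5 + ((8 + 4) - 2))/((8 + 4) - 2))*43)*30 = (((5 + (12 - 2))/(12 - 2))*43)*30 = (((5 + 10)/10)*43)*30 = (((⅒)*15)*43)*30 = ((3/2)*43)*30 = (129/2)*30 = 1935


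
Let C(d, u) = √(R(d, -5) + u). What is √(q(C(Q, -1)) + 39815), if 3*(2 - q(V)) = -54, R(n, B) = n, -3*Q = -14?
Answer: √39835 ≈ 199.59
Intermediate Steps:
Q = 14/3 (Q = -⅓*(-14) = 14/3 ≈ 4.6667)
C(d, u) = √(d + u)
q(V) = 20 (q(V) = 2 - ⅓*(-54) = 2 + 18 = 20)
√(q(C(Q, -1)) + 39815) = √(20 + 39815) = √39835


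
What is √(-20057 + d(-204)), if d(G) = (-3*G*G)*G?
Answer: √25448935 ≈ 5044.7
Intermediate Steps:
d(G) = -3*G³ (d(G) = (-3*G²)*G = -3*G³)
√(-20057 + d(-204)) = √(-20057 - 3*(-204)³) = √(-20057 - 3*(-8489664)) = √(-20057 + 25468992) = √25448935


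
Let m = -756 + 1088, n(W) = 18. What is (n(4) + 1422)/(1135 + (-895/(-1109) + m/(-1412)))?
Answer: 563726880/444550283 ≈ 1.2681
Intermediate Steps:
m = 332
(n(4) + 1422)/(1135 + (-895/(-1109) + m/(-1412))) = (18 + 1422)/(1135 + (-895/(-1109) + 332/(-1412))) = 1440/(1135 + (-895*(-1/1109) + 332*(-1/1412))) = 1440/(1135 + (895/1109 - 83/353)) = 1440/(1135 + 223888/391477) = 1440/(444550283/391477) = 1440*(391477/444550283) = 563726880/444550283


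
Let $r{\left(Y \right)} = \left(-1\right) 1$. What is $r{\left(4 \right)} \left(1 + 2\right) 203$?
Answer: $-609$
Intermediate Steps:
$r{\left(Y \right)} = -1$
$r{\left(4 \right)} \left(1 + 2\right) 203 = - (1 + 2) 203 = \left(-1\right) 3 \cdot 203 = \left(-3\right) 203 = -609$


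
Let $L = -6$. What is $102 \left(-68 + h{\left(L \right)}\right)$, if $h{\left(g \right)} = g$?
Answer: $-7548$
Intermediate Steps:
$102 \left(-68 + h{\left(L \right)}\right) = 102 \left(-68 - 6\right) = 102 \left(-74\right) = -7548$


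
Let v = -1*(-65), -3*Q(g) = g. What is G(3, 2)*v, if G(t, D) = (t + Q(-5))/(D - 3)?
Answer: -910/3 ≈ -303.33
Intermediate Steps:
Q(g) = -g/3
G(t, D) = (5/3 + t)/(-3 + D) (G(t, D) = (t - ⅓*(-5))/(D - 3) = (t + 5/3)/(-3 + D) = (5/3 + t)/(-3 + D))
v = 65
G(3, 2)*v = ((5/3 + 3)/(-3 + 2))*65 = ((14/3)/(-1))*65 = -1*14/3*65 = -14/3*65 = -910/3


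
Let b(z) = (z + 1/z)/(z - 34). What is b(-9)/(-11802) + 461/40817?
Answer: 150158030/13316178897 ≈ 0.011276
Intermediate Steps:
b(z) = (z + 1/z)/(-34 + z)
b(-9)/(-11802) + 461/40817 = ((1 + (-9)²)/((-9)*(-34 - 9)))/(-11802) + 461/40817 = -⅑*(1 + 81)/(-43)*(-1/11802) + 461*(1/40817) = -⅑*(-1/43)*82*(-1/11802) + 461/40817 = (82/387)*(-1/11802) + 461/40817 = -41/2283687 + 461/40817 = 150158030/13316178897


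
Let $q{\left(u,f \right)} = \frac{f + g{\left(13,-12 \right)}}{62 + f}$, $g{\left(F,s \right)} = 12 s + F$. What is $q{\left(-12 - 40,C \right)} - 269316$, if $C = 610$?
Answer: $- \frac{180979873}{672} \approx -2.6932 \cdot 10^{5}$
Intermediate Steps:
$g{\left(F,s \right)} = F + 12 s$
$q{\left(u,f \right)} = \frac{-131 + f}{62 + f}$ ($q{\left(u,f \right)} = \frac{f + \left(13 + 12 \left(-12\right)\right)}{62 + f} = \frac{f + \left(13 - 144\right)}{62 + f} = \frac{f - 131}{62 + f} = \frac{-131 + f}{62 + f}$)
$q{\left(-12 - 40,C \right)} - 269316 = \frac{-131 + 610}{62 + 610} - 269316 = \frac{1}{672} \cdot 479 - 269316 = \frac{479}{672} - 269316 = - \frac{180979873}{672}$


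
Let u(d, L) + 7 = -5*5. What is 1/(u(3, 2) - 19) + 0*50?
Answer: -1/51 ≈ -0.019608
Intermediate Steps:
u(d, L) = -32 (u(d, L) = -7 - 5*5 = -7 - 25 = -32)
1/(u(3, 2) - 19) + 0*50 = 1/(-32 - 19) + 0*50 = 1/(-51) + 0 = -1/51 + 0 = -1/51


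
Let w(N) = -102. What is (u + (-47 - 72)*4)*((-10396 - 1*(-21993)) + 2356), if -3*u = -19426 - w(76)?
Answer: 83234296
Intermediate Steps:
u = 19324/3 (u = -(-19426 - 1*(-102))/3 = -(-19426 + 102)/3 = -1/3*(-19324) = 19324/3 ≈ 6441.3)
(u + (-47 - 72)*4)*((-10396 - 1*(-21993)) + 2356) = (19324/3 + (-47 - 72)*4)*((-10396 - 1*(-21993)) + 2356) = (19324/3 - 119*4)*((-10396 + 21993) + 2356) = (19324/3 - 476)*(11597 + 2356) = (17896/3)*13953 = 83234296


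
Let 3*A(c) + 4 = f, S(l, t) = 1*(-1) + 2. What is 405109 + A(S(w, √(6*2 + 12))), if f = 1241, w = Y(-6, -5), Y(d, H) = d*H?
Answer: 1216564/3 ≈ 4.0552e+5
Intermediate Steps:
Y(d, H) = H*d
w = 30 (w = -5*(-6) = 30)
S(l, t) = 1 (S(l, t) = -1 + 2 = 1)
A(c) = 1237/3 (A(c) = -4/3 + (⅓)*1241 = -4/3 + 1241/3 = 1237/3)
405109 + A(S(w, √(6*2 + 12))) = 405109 + 1237/3 = 1216564/3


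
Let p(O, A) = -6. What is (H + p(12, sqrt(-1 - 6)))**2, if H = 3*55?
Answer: 25281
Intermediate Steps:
H = 165
(H + p(12, sqrt(-1 - 6)))**2 = (165 - 6)**2 = 159**2 = 25281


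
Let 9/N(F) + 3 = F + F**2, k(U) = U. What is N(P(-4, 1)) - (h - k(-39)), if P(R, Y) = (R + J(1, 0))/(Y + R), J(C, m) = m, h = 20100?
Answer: -20058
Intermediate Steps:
P(R, Y) = R/(R + Y) (P(R, Y) = (R + 0)/(Y + R) = R/(R + Y))
N(F) = 9/(-3 + F + F**2) (N(F) = 9/(-3 + (F + F**2)) = 9/(-3 + F + F**2))
N(P(-4, 1)) - (h - k(-39)) = 9/(-3 - 4/(-4 + 1) + (-4/(-4 + 1))**2) - (20100 - 1*(-39)) = 9/(-3 - 4/(-3) + (-4/(-3))**2) - (20100 + 39) = 9/(-3 - 4*(-1/3) + (-4*(-1/3))**2) - 1*20139 = 9/(-3 + 4/3 + (4/3)**2) - 20139 = 9/(-3 + 4/3 + 16/9) - 20139 = 9/(1/9) - 20139 = 9*9 - 20139 = 81 - 20139 = -20058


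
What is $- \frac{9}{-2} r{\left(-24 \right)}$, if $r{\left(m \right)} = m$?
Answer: $-108$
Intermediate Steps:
$- \frac{9}{-2} r{\left(-24 \right)} = - \frac{9}{-2} \left(-24\right) = \left(-9\right) \left(- \frac{1}{2}\right) \left(-24\right) = \frac{9}{2} \left(-24\right) = -108$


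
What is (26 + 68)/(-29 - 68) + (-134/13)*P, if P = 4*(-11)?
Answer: 570690/1261 ≈ 452.57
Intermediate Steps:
P = -44
(26 + 68)/(-29 - 68) + (-134/13)*P = (26 + 68)/(-29 - 68) - 134/13*(-44) = 94/(-97) - 134*1/13*(-44) = 94*(-1/97) - 134/13*(-44) = -94/97 + 5896/13 = 570690/1261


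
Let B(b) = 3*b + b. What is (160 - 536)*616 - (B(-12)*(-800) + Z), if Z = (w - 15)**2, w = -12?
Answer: -270745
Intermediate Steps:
B(b) = 4*b
Z = 729 (Z = (-12 - 15)**2 = (-27)**2 = 729)
(160 - 536)*616 - (B(-12)*(-800) + Z) = (160 - 536)*616 - ((4*(-12))*(-800) + 729) = -376*616 - (-48*(-800) + 729) = -231616 - (38400 + 729) = -231616 - 1*39129 = -231616 - 39129 = -270745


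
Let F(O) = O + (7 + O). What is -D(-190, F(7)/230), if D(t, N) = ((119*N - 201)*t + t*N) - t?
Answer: -834860/23 ≈ -36298.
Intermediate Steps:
F(O) = 7 + 2*O
D(t, N) = -t + N*t + t*(-201 + 119*N) (D(t, N) = ((-201 + 119*N)*t + N*t) - t = (t*(-201 + 119*N) + N*t) - t = (N*t + t*(-201 + 119*N)) - t = -t + N*t + t*(-201 + 119*N))
-D(-190, F(7)/230) = -2*(-190)*(-101 + 60*((7 + 2*7)/230)) = -2*(-190)*(-101 + 60*((7 + 14)*(1/230))) = -2*(-190)*(-101 + 60*(21*(1/230))) = -2*(-190)*(-101 + 60*(21/230)) = -2*(-190)*(-101 + 126/23) = -2*(-190)*(-2197)/23 = -1*834860/23 = -834860/23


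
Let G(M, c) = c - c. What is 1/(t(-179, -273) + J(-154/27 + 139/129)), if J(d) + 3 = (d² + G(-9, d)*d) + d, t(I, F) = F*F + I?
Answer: 1347921/100236494497 ≈ 1.3447e-5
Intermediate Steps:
G(M, c) = 0
t(I, F) = I + F² (t(I, F) = F² + I = I + F²)
J(d) = -3 + d + d² (J(d) = -3 + ((d² + 0*d) + d) = -3 + ((d² + 0) + d) = -3 + (d² + d) = -3 + (d + d²) = -3 + d + d²)
1/(t(-179, -273) + J(-154/27 + 139/129)) = 1/((-179 + (-273)²) + (-3 + (-154/27 + 139/129) + (-154/27 + 139/129)²)) = 1/((-179 + 74529) + (-3 + (-154*1/27 + 139*(1/129)) + (-154*1/27 + 139*(1/129))²)) = 1/(74350 + (-3 + (-154/27 + 139/129) + (-154/27 + 139/129)²)) = 1/(74350 + (-3 - 5371/1161 + (-5371/1161)²)) = 1/(74350 + (-3 - 5371/1161 + 28847641/1347921)) = 1/(74350 + 18568147/1347921) = 1/(100236494497/1347921) = 1347921/100236494497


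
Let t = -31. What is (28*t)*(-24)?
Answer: 20832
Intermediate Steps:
(28*t)*(-24) = (28*(-31))*(-24) = -868*(-24) = 20832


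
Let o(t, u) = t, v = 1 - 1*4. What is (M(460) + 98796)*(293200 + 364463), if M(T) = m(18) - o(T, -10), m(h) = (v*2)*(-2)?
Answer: 64679840724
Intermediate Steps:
v = -3 (v = 1 - 4 = -3)
m(h) = 12 (m(h) = -3*2*(-2) = -6*(-2) = 12)
M(T) = 12 - T
(M(460) + 98796)*(293200 + 364463) = ((12 - 1*460) + 98796)*(293200 + 364463) = ((12 - 460) + 98796)*657663 = (-448 + 98796)*657663 = 98348*657663 = 64679840724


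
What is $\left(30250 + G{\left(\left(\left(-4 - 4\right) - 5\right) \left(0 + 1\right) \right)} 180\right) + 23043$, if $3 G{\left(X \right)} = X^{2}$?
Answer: $63433$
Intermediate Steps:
$G{\left(X \right)} = \frac{X^{2}}{3}$
$\left(30250 + G{\left(\left(\left(-4 - 4\right) - 5\right) \left(0 + 1\right) \right)} 180\right) + 23043 = \left(30250 + \frac{\left(\left(\left(-4 - 4\right) - 5\right) \left(0 + 1\right)\right)^{2}}{3} \cdot 180\right) + 23043 = \left(30250 + \frac{\left(\left(-8 - 5\right) 1\right)^{2}}{3} \cdot 180\right) + 23043 = \left(30250 + \frac{\left(\left(-13\right) 1\right)^{2}}{3} \cdot 180\right) + 23043 = \left(30250 + \frac{\left(-13\right)^{2}}{3} \cdot 180\right) + 23043 = \left(30250 + \frac{1}{3} \cdot 169 \cdot 180\right) + 23043 = \left(30250 + \frac{169}{3} \cdot 180\right) + 23043 = \left(30250 + 10140\right) + 23043 = 40390 + 23043 = 63433$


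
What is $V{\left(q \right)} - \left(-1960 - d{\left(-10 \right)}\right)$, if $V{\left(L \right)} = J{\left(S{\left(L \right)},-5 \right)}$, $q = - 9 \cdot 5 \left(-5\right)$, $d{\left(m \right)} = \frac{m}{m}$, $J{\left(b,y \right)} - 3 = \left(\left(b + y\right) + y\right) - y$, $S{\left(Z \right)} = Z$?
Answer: $2184$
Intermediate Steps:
$J{\left(b,y \right)} = 3 + b + y$ ($J{\left(b,y \right)} = 3 + \left(\left(\left(b + y\right) + y\right) - y\right) = 3 + \left(\left(b + 2 y\right) - y\right) = 3 + \left(b + y\right) = 3 + b + y$)
$d{\left(m \right)} = 1$
$q = 225$ ($q = \left(-9\right) \left(-25\right) = 225$)
$V{\left(L \right)} = -2 + L$ ($V{\left(L \right)} = 3 + L - 5 = -2 + L$)
$V{\left(q \right)} - \left(-1960 - d{\left(-10 \right)}\right) = \left(-2 + 225\right) - \left(-1960 - 1\right) = 223 - \left(-1960 - 1\right) = 223 - -1961 = 223 + 1961 = 2184$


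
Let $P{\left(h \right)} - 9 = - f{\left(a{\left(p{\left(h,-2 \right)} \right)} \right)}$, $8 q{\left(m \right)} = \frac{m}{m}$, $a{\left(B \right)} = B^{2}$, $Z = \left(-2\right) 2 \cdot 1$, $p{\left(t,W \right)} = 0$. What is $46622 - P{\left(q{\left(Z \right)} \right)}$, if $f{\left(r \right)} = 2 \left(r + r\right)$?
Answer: $46613$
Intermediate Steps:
$Z = -4$ ($Z = \left(-4\right) 1 = -4$)
$f{\left(r \right)} = 4 r$ ($f{\left(r \right)} = 2 \cdot 2 r = 4 r$)
$q{\left(m \right)} = \frac{1}{8}$ ($q{\left(m \right)} = \frac{m \frac{1}{m}}{8} = \frac{1}{8} \cdot 1 = \frac{1}{8}$)
$P{\left(h \right)} = 9$ ($P{\left(h \right)} = 9 - 4 \cdot 0^{2} = 9 - 4 \cdot 0 = 9 - 0 = 9 + 0 = 9$)
$46622 - P{\left(q{\left(Z \right)} \right)} = 46622 - 9 = 46613$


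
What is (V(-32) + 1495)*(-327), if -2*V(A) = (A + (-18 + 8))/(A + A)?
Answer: -31280493/64 ≈ -4.8876e+5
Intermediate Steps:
V(A) = -(-10 + A)/(4*A) (V(A) = -(A + (-18 + 8))/(2*(A + A)) = -(A - 10)/(2*(2*A)) = -(-10 + A)*1/(2*A)/2 = -(-10 + A)/(4*A))
(V(-32) + 1495)*(-327) = ((¼)*(10 - 1*(-32))/(-32) + 1495)*(-327) = ((¼)*(-1/32)*(10 + 32) + 1495)*(-327) = ((¼)*(-1/32)*42 + 1495)*(-327) = (-21/64 + 1495)*(-327) = (95659/64)*(-327) = -31280493/64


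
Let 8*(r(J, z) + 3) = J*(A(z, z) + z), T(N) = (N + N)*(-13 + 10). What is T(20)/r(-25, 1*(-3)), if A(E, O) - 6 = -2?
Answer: 960/49 ≈ 19.592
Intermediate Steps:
A(E, O) = 4 (A(E, O) = 6 - 2 = 4)
T(N) = -6*N (T(N) = (2*N)*(-3) = -6*N)
r(J, z) = -3 + J*(4 + z)/8 (r(J, z) = -3 + (J*(4 + z))/8 = -3 + J*(4 + z)/8)
T(20)/r(-25, 1*(-3)) = (-6*20)/(-3 + (½)*(-25) + (⅛)*(-25)*(1*(-3))) = -120/(-3 - 25/2 + (⅛)*(-25)*(-3)) = -120/(-3 - 25/2 + 75/8) = -120/(-49/8) = -120*(-8/49) = 960/49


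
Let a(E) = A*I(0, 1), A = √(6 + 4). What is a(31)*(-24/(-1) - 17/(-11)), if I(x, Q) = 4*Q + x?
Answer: 1124*√10/11 ≈ 323.13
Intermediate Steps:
A = √10 ≈ 3.1623
I(x, Q) = x + 4*Q
a(E) = 4*√10 (a(E) = √10*(0 + 4*1) = √10*(0 + 4) = √10*4 = 4*√10)
a(31)*(-24/(-1) - 17/(-11)) = (4*√10)*(-24/(-1) - 17/(-11)) = (4*√10)*(-24*(-1) - 17*(-1/11)) = (4*√10)*(24 + 17/11) = (4*√10)*(281/11) = 1124*√10/11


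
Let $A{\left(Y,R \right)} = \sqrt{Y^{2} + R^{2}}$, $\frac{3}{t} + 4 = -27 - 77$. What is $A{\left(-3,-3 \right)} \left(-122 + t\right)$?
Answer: $- \frac{4393 \sqrt{2}}{12} \approx -517.72$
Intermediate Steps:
$t = - \frac{1}{36}$ ($t = \frac{3}{-4 - 104} = \frac{3}{-108} = 3 \left(- \frac{1}{108}\right) = - \frac{1}{36} \approx -0.027778$)
$A{\left(Y,R \right)} = \sqrt{R^{2} + Y^{2}}$
$A{\left(-3,-3 \right)} \left(-122 + t\right) = \sqrt{\left(-3\right)^{2} + \left(-3\right)^{2}} \left(-122 - \frac{1}{36}\right) = \sqrt{9 + 9} \left(- \frac{4393}{36}\right) = \sqrt{18} \left(- \frac{4393}{36}\right) = 3 \sqrt{2} \left(- \frac{4393}{36}\right) = - \frac{4393 \sqrt{2}}{12}$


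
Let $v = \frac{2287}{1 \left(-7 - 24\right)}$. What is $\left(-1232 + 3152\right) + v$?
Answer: $\frac{57233}{31} \approx 1846.2$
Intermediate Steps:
$v = - \frac{2287}{31}$ ($v = \frac{2287}{1 \left(-31\right)} = \frac{2287}{-31} = 2287 \left(- \frac{1}{31}\right) = - \frac{2287}{31} \approx -73.774$)
$\left(-1232 + 3152\right) + v = \left(-1232 + 3152\right) - \frac{2287}{31} = 1920 - \frac{2287}{31} = \frac{57233}{31}$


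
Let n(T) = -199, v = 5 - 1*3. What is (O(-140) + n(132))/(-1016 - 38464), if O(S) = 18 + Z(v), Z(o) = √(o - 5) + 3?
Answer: 89/19740 - I*√3/39480 ≈ 0.0045086 - 4.3872e-5*I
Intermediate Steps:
v = 2 (v = 5 - 3 = 2)
Z(o) = 3 + √(-5 + o) (Z(o) = √(-5 + o) + 3 = 3 + √(-5 + o))
O(S) = 21 + I*√3 (O(S) = 18 + (3 + √(-5 + 2)) = 18 + (3 + √(-3)) = 18 + (3 + I*√3) = 21 + I*√3)
(O(-140) + n(132))/(-1016 - 38464) = ((21 + I*√3) - 199)/(-1016 - 38464) = (-178 + I*√3)/(-39480) = (-178 + I*√3)*(-1/39480) = 89/19740 - I*√3/39480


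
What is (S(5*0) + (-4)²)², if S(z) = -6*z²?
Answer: 256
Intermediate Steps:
(S(5*0) + (-4)²)² = (-6*(5*0)² + (-4)²)² = (-6*0² + 16)² = (-6*0 + 16)² = (0 + 16)² = 16² = 256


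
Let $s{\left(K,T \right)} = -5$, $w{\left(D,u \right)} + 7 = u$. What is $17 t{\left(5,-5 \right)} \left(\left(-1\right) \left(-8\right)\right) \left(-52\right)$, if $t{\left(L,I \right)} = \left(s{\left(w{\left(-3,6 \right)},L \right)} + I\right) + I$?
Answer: $106080$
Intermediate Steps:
$w{\left(D,u \right)} = -7 + u$
$t{\left(L,I \right)} = -5 + 2 I$ ($t{\left(L,I \right)} = \left(-5 + I\right) + I = -5 + 2 I$)
$17 t{\left(5,-5 \right)} \left(\left(-1\right) \left(-8\right)\right) \left(-52\right) = 17 \left(-5 + 2 \left(-5\right)\right) \left(\left(-1\right) \left(-8\right)\right) \left(-52\right) = 17 \left(-5 - 10\right) 8 \left(-52\right) = 17 \left(\left(-15\right) 8\right) \left(-52\right) = 17 \left(-120\right) \left(-52\right) = \left(-2040\right) \left(-52\right) = 106080$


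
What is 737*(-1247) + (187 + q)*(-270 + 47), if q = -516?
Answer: -845672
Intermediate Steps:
737*(-1247) + (187 + q)*(-270 + 47) = 737*(-1247) + (187 - 516)*(-270 + 47) = -919039 - 329*(-223) = -919039 + 73367 = -845672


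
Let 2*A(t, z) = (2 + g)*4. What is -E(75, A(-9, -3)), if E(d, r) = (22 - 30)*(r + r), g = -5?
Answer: -96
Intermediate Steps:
A(t, z) = -6 (A(t, z) = ((2 - 5)*4)/2 = (-3*4)/2 = (½)*(-12) = -6)
E(d, r) = -16*r
-E(75, A(-9, -3)) = -(-16)*(-6) = -1*96 = -96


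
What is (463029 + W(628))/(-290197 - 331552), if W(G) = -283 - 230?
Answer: -462516/621749 ≈ -0.74389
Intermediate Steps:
W(G) = -513
(463029 + W(628))/(-290197 - 331552) = (463029 - 513)/(-290197 - 331552) = 462516/(-621749) = 462516*(-1/621749) = -462516/621749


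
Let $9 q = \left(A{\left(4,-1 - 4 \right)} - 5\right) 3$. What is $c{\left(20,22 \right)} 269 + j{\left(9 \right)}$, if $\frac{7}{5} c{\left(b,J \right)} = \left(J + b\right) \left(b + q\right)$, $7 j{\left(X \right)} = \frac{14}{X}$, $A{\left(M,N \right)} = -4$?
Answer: $\frac{1234712}{9} \approx 1.3719 \cdot 10^{5}$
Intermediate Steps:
$q = -3$ ($q = \frac{\left(-4 - 5\right) 3}{9} = \frac{\left(-9\right) 3}{9} = \frac{1}{9} \left(-27\right) = -3$)
$j{\left(X \right)} = \frac{2}{X}$ ($j{\left(X \right)} = \frac{14 \frac{1}{X}}{7} = \frac{2}{X}$)
$c{\left(b,J \right)} = \frac{5 \left(-3 + b\right) \left(J + b\right)}{7}$ ($c{\left(b,J \right)} = \frac{5 \left(J + b\right) \left(b - 3\right)}{7} = \frac{5 \left(J + b\right) \left(-3 + b\right)}{7} = \frac{5 \left(-3 + b\right) \left(J + b\right)}{7}$)
$c{\left(20,22 \right)} 269 + j{\left(9 \right)} = \left(\left(- \frac{15}{7}\right) 22 - \frac{300}{7} + \frac{5 \cdot 20^{2}}{7} + \frac{5}{7} \cdot 22 \cdot 20\right) 269 + \frac{2}{9} = \left(- \frac{330}{7} - \frac{300}{7} + \frac{5}{7} \cdot 400 + \frac{2200}{7}\right) 269 + 2 \cdot \frac{1}{9} = \left(- \frac{330}{7} - \frac{300}{7} + \frac{2000}{7} + \frac{2200}{7}\right) 269 + \frac{2}{9} = 510 \cdot 269 + \frac{2}{9} = 137190 + \frac{2}{9} = \frac{1234712}{9}$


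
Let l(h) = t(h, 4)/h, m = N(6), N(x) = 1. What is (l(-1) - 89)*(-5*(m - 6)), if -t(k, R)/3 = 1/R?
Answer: -8825/4 ≈ -2206.3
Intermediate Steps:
m = 1
t(k, R) = -3/R
l(h) = -3/(4*h) (l(h) = (-3/4)/h = (-3*¼)/h = -3/(4*h))
(l(-1) - 89)*(-5*(m - 6)) = (-¾/(-1) - 89)*(-5*(1 - 6)) = (-¾*(-1) - 89)*(-5*(-5)) = (¾ - 89)*25 = -353/4*25 = -8825/4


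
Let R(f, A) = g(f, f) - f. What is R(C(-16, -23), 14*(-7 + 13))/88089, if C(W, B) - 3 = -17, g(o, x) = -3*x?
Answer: 56/88089 ≈ 0.00063572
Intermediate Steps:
C(W, B) = -14 (C(W, B) = 3 - 17 = -14)
R(f, A) = -4*f (R(f, A) = -3*f - f = -4*f)
R(C(-16, -23), 14*(-7 + 13))/88089 = -4*(-14)/88089 = 56*(1/88089) = 56/88089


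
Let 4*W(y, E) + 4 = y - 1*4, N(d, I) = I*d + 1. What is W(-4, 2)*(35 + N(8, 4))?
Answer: -204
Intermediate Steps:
N(d, I) = 1 + I*d
W(y, E) = -2 + y/4 (W(y, E) = -1 + (y - 1*4)/4 = -1 + (y - 4)/4 = -1 + (-4 + y)/4 = -1 + (-1 + y/4) = -2 + y/4)
W(-4, 2)*(35 + N(8, 4)) = (-2 + (¼)*(-4))*(35 + (1 + 4*8)) = (-2 - 1)*(35 + (1 + 32)) = -3*(35 + 33) = -3*68 = -204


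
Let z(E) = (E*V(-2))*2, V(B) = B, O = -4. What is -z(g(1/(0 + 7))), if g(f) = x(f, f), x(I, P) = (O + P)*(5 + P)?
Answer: -3888/49 ≈ -79.347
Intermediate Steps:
x(I, P) = (-4 + P)*(5 + P)
g(f) = -20 + f + f²
z(E) = -4*E (z(E) = (E*(-2))*2 = -2*E*2 = -4*E)
-z(g(1/(0 + 7))) = -(-4)*(-20 + 1/(0 + 7) + (1/(0 + 7))²) = -(-4)*(-20 + 1/7 + (1/7)²) = -(-4)*(-20 + ⅐ + (⅐)²) = -(-4)*(-20 + ⅐ + 1/49) = -(-4)*(-972)/49 = -1*3888/49 = -3888/49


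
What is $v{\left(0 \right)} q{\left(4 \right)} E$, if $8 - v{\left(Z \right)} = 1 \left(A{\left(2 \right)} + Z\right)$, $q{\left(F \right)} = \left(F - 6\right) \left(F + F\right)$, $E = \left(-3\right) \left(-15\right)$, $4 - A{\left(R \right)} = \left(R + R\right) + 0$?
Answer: $-5760$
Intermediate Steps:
$A{\left(R \right)} = 4 - 2 R$ ($A{\left(R \right)} = 4 - \left(\left(R + R\right) + 0\right) = 4 - \left(2 R + 0\right) = 4 - 2 R$)
$E = 45$
$q{\left(F \right)} = 2 F \left(-6 + F\right)$ ($q{\left(F \right)} = \left(-6 + F\right) 2 F = 2 F \left(-6 + F\right)$)
$v{\left(Z \right)} = 8 - Z$ ($v{\left(Z \right)} = 8 - 1 \left(\left(4 - 4\right) + Z\right) = 8 - 1 \left(0 + Z\right) = 8 - 1 Z = 8 - Z$)
$v{\left(0 \right)} q{\left(4 \right)} E = \left(8 - 0\right) 2 \cdot 4 \left(-6 + 4\right) 45 = \left(8 + 0\right) 2 \cdot 4 \left(-2\right) 45 = 8 \left(-16\right) 45 = \left(-128\right) 45 = -5760$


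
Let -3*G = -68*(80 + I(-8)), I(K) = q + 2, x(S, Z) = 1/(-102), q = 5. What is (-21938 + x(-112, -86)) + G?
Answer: -2036533/102 ≈ -19966.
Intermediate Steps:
x(S, Z) = -1/102
I(K) = 7 (I(K) = 5 + 2 = 7)
G = 1972 (G = -(-68)*(80 + 7)/3 = -(-68)*87/3 = -⅓*(-5916) = 1972)
(-21938 + x(-112, -86)) + G = (-21938 - 1/102) + 1972 = -2237677/102 + 1972 = -2036533/102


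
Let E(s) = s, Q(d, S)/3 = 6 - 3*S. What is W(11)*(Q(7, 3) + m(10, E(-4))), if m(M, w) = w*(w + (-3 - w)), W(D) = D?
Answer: 33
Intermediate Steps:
Q(d, S) = 18 - 9*S (Q(d, S) = 3*(6 - 3*S) = 18 - 9*S)
m(M, w) = -3*w (m(M, w) = w*(-3) = -3*w)
W(11)*(Q(7, 3) + m(10, E(-4))) = 11*((18 - 9*3) - 3*(-4)) = 11*((18 - 27) + 12) = 11*(-9 + 12) = 11*3 = 33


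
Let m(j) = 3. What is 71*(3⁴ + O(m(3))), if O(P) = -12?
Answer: 4899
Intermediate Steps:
71*(3⁴ + O(m(3))) = 71*(3⁴ - 12) = 71*(81 - 12) = 71*69 = 4899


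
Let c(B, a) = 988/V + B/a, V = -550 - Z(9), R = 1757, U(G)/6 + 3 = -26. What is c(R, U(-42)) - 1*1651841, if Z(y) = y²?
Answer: -181363511333/109794 ≈ -1.6519e+6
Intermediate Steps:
U(G) = -174 (U(G) = -18 + 6*(-26) = -18 - 156 = -174)
V = -631 (V = -550 - 1*9² = -550 - 1*81 = -550 - 81 = -631)
c(B, a) = -988/631 + B/a (c(B, a) = 988/(-631) + B/a = 988*(-1/631) + B/a = -988/631 + B/a)
c(R, U(-42)) - 1*1651841 = (-988/631 + 1757/(-174)) - 1*1651841 = (-988/631 + 1757*(-1/174)) - 1651841 = (-988/631 - 1757/174) - 1651841 = -1280579/109794 - 1651841 = -181363511333/109794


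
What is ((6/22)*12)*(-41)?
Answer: -1476/11 ≈ -134.18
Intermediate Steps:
((6/22)*12)*(-41) = ((6*(1/22))*12)*(-41) = ((3/11)*12)*(-41) = (36/11)*(-41) = -1476/11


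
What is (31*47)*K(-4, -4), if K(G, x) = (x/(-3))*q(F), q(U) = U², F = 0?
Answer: 0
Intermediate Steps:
K(G, x) = 0 (K(G, x) = (x/(-3))*0² = (x*(-⅓))*0 = -x/3*0 = 0)
(31*47)*K(-4, -4) = (31*47)*0 = 1457*0 = 0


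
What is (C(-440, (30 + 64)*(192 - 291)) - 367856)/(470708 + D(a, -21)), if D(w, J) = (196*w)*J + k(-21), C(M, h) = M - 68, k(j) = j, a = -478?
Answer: -368364/2438135 ≈ -0.15108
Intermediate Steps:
C(M, h) = -68 + M
D(w, J) = -21 + 196*J*w (D(w, J) = (196*w)*J - 21 = 196*J*w - 21 = -21 + 196*J*w)
(C(-440, (30 + 64)*(192 - 291)) - 367856)/(470708 + D(a, -21)) = ((-68 - 440) - 367856)/(470708 + (-21 + 196*(-21)*(-478))) = (-508 - 367856)/(470708 + (-21 + 1967448)) = -368364/(470708 + 1967427) = -368364/2438135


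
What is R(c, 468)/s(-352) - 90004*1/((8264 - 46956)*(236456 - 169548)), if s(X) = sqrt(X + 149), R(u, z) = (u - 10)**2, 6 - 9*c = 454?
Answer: 22501/647201084 - 289444*I*sqrt(203)/16443 ≈ 3.4767e-5 - 250.8*I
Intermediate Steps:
c = -448/9 (c = 2/3 - 1/9*454 = 2/3 - 454/9 = -448/9 ≈ -49.778)
R(u, z) = (-10 + u)**2
s(X) = sqrt(149 + X)
R(c, 468)/s(-352) - 90004*1/((8264 - 46956)*(236456 - 169548)) = (-10 - 448/9)**2/(sqrt(149 - 352)) - 90004*1/((8264 - 46956)*(236456 - 169548)) = (-538/9)**2/(sqrt(-203)) - 90004/((-38692*66908)) = 289444/(81*((I*sqrt(203)))) - 90004/(-2588804336) = 289444*(-I*sqrt(203)/203)/81 - 90004*(-1/2588804336) = -289444*I*sqrt(203)/16443 + 22501/647201084 = 22501/647201084 - 289444*I*sqrt(203)/16443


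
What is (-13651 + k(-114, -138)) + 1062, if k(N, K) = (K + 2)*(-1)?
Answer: -12453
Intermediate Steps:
k(N, K) = -2 - K (k(N, K) = (2 + K)*(-1) = -2 - K)
(-13651 + k(-114, -138)) + 1062 = (-13651 + (-2 - 1*(-138))) + 1062 = (-13651 + (-2 + 138)) + 1062 = (-13651 + 136) + 1062 = -13515 + 1062 = -12453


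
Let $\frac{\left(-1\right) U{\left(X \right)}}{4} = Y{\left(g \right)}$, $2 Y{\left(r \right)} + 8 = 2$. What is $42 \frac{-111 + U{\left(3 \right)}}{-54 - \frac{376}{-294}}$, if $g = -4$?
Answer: $\frac{305613}{3875} \approx 78.868$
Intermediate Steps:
$Y{\left(r \right)} = -3$ ($Y{\left(r \right)} = -4 + \frac{1}{2} \cdot 2 = -4 + 1 = -3$)
$U{\left(X \right)} = 12$ ($U{\left(X \right)} = \left(-4\right) \left(-3\right) = 12$)
$42 \frac{-111 + U{\left(3 \right)}}{-54 - \frac{376}{-294}} = 42 \frac{-111 + 12}{-54 - \frac{376}{-294}} = 42 \left(- \frac{99}{-54 - - \frac{188}{147}}\right) = 42 \left(- \frac{99}{-54 + \frac{188}{147}}\right) = 42 \left(- \frac{99}{- \frac{7750}{147}}\right) = 42 \left(\left(-99\right) \left(- \frac{147}{7750}\right)\right) = 42 \cdot \frac{14553}{7750} = \frac{305613}{3875}$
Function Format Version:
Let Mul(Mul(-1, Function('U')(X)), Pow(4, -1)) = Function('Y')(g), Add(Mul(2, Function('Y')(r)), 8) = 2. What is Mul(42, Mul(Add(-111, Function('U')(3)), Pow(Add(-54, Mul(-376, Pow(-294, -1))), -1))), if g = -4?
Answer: Rational(305613, 3875) ≈ 78.868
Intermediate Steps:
Function('Y')(r) = -3 (Function('Y')(r) = Add(-4, Mul(Rational(1, 2), 2)) = Add(-4, 1) = -3)
Function('U')(X) = 12 (Function('U')(X) = Mul(-4, -3) = 12)
Mul(42, Mul(Add(-111, Function('U')(3)), Pow(Add(-54, Mul(-376, Pow(-294, -1))), -1))) = Mul(42, Mul(Add(-111, 12), Pow(Add(-54, Mul(-376, Pow(-294, -1))), -1))) = Mul(42, Mul(-99, Pow(Add(-54, Mul(-376, Rational(-1, 294))), -1))) = Mul(42, Mul(-99, Pow(Add(-54, Rational(188, 147)), -1))) = Mul(42, Mul(-99, Pow(Rational(-7750, 147), -1))) = Mul(42, Mul(-99, Rational(-147, 7750))) = Mul(42, Rational(14553, 7750)) = Rational(305613, 3875)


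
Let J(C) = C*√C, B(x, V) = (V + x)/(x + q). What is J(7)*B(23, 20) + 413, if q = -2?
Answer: 413 + 43*√7/3 ≈ 450.92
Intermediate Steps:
B(x, V) = (V + x)/(-2 + x) (B(x, V) = (V + x)/(x - 2) = (V + x)/(-2 + x))
J(C) = C^(3/2)
J(7)*B(23, 20) + 413 = 7^(3/2)*((20 + 23)/(-2 + 23)) + 413 = (7*√7)*(43/21) + 413 = 43*√7/3 + 413 = 413 + 43*√7/3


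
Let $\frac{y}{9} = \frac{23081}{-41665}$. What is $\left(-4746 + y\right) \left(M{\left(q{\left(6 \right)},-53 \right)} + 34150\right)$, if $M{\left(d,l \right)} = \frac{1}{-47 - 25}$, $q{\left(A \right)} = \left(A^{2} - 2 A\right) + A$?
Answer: $- \frac{162239605669127}{999960} \approx -1.6225 \cdot 10^{8}$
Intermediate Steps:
$y = - \frac{207729}{41665}$ ($y = 9 \frac{23081}{-41665} = 9 \cdot 23081 \left(- \frac{1}{41665}\right) = 9 \left(- \frac{23081}{41665}\right) = - \frac{207729}{41665} \approx -4.9857$)
$q{\left(A \right)} = A^{2} - A$
$M{\left(d,l \right)} = - \frac{1}{72}$ ($M{\left(d,l \right)} = \frac{1}{-72} = - \frac{1}{72}$)
$\left(-4746 + y\right) \left(M{\left(q{\left(6 \right)},-53 \right)} + 34150\right) = \left(-4746 - \frac{207729}{41665}\right) \left(- \frac{1}{72} + 34150\right) = \left(- \frac{197949819}{41665}\right) \frac{2458799}{72} = - \frac{162239605669127}{999960}$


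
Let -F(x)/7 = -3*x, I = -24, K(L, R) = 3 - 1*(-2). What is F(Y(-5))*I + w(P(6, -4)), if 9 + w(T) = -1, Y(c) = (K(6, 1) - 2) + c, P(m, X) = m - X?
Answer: 998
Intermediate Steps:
K(L, R) = 5 (K(L, R) = 3 + 2 = 5)
Y(c) = 3 + c (Y(c) = (5 - 2) + c = 3 + c)
w(T) = -10 (w(T) = -9 - 1 = -10)
F(x) = 21*x (F(x) = -(-21)*x = 21*x)
F(Y(-5))*I + w(P(6, -4)) = (21*(3 - 5))*(-24) - 10 = (21*(-2))*(-24) - 10 = -42*(-24) - 10 = 1008 - 10 = 998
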